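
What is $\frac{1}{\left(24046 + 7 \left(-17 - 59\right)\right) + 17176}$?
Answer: $\frac{1}{40690} \approx 2.4576 \cdot 10^{-5}$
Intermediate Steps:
$\frac{1}{\left(24046 + 7 \left(-17 - 59\right)\right) + 17176} = \frac{1}{\left(24046 + 7 \left(-76\right)\right) + 17176} = \frac{1}{\left(24046 - 532\right) + 17176} = \frac{1}{23514 + 17176} = \frac{1}{40690}$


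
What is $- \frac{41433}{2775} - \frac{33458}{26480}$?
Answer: $- \frac{39666393}{2449400} \approx -16.194$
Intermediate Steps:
$- \frac{41433}{2775} - \frac{33458}{26480} = \left(-41433\right) \frac{1}{2775} - \frac{16729}{13240} = - \frac{13811}{925} - \frac{16729}{13240} = - \frac{39666393}{2449400}$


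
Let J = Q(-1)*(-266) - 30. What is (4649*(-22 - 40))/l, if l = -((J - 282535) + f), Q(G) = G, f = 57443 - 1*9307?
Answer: -288238/234163 ≈ -1.2309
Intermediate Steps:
f = 48136 (f = 57443 - 9307 = 48136)
J = 236 (J = -1*(-266) - 30 = 266 - 30 = 236)
l = 234163 (l = -((236 - 282535) + 48136) = -(-282299 + 48136) = -1*(-234163) = 234163)
(4649*(-22 - 40))/l = (4649*(-22 - 40))/234163 = (4649*(-62))*(1/234163) = -288238*1/234163 = -288238/234163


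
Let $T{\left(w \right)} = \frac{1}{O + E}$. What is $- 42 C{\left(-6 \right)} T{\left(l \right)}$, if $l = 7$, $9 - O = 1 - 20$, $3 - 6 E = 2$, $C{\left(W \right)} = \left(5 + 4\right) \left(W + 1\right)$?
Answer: $\frac{11340}{169} \approx 67.101$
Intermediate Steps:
$C{\left(W \right)} = 9 + 9 W$ ($C{\left(W \right)} = 9 \left(1 + W\right) = 9 + 9 W$)
$E = \frac{1}{6}$ ($E = \frac{1}{2} - \frac{1}{3} = \frac{1}{6} \approx 0.16667$)
$O = 28$ ($O = 9 - \left(1 - 20\right) = 9 - -19 = 9 + 19 = 28$)
$T{\left(w \right)} = \frac{6}{169}$ ($T{\left(w \right)} = \frac{1}{28 + \frac{1}{6}} = \frac{1}{\frac{169}{6}} = \frac{6}{169}$)
$- 42 C{\left(-6 \right)} T{\left(l \right)} = - 42 \left(9 + 9 \left(-6\right)\right) \frac{6}{169} = - 42 \left(9 - 54\right) \frac{6}{169} = \left(-42\right) \left(-45\right) \frac{6}{169} = 1890 \cdot \frac{6}{169} = \frac{11340}{169}$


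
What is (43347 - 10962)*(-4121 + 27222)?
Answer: 748125885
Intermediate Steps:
(43347 - 10962)*(-4121 + 27222) = 32385*23101 = 748125885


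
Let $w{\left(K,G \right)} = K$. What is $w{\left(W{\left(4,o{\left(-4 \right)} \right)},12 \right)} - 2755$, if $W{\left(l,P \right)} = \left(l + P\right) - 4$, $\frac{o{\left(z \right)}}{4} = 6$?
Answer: $-2731$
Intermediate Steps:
$o{\left(z \right)} = 24$ ($o{\left(z \right)} = 4 \cdot 6 = 24$)
$W{\left(l,P \right)} = -4 + P + l$ ($W{\left(l,P \right)} = \left(P + l\right) - 4 = -4 + P + l$)
$w{\left(W{\left(4,o{\left(-4 \right)} \right)},12 \right)} - 2755 = \left(-4 + 24 + 4\right) - 2755 = 24 - 2755 = -2731$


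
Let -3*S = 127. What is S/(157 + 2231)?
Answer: -127/7164 ≈ -0.017728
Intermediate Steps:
S = -127/3 (S = -⅓*127 = -127/3 ≈ -42.333)
S/(157 + 2231) = -127/3/(157 + 2231) = -127/3/2388 = (1/2388)*(-127/3) = -127/7164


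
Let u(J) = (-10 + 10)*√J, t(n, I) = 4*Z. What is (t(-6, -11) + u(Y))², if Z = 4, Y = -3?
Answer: 256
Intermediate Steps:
t(n, I) = 16 (t(n, I) = 4*4 = 16)
u(J) = 0 (u(J) = 0*√J = 0)
(t(-6, -11) + u(Y))² = (16 + 0)² = 16² = 256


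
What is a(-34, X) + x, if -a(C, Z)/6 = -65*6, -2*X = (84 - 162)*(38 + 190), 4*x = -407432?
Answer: -99518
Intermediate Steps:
x = -101858 (x = (¼)*(-407432) = -101858)
X = 8892 (X = -(84 - 162)*(38 + 190)/2 = -(-39)*228 = -½*(-17784) = 8892)
a(C, Z) = 2340 (a(C, Z) = -(-390)*6 = -6*(-390) = 2340)
a(-34, X) + x = 2340 - 101858 = -99518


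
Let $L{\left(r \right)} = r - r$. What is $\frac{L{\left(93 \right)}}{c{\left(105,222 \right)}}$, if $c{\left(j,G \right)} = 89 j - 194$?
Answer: $0$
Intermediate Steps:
$L{\left(r \right)} = 0$
$c{\left(j,G \right)} = -194 + 89 j$
$\frac{L{\left(93 \right)}}{c{\left(105,222 \right)}} = \frac{0}{-194 + 89 \cdot 105} = \frac{0}{-194 + 9345} = \frac{0}{9151} = 0 \cdot \frac{1}{9151} = 0$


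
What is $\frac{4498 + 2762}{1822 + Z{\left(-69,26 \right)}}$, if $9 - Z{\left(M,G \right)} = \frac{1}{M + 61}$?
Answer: $\frac{19360}{4883} \approx 3.9648$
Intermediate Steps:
$Z{\left(M,G \right)} = 9 - \frac{1}{61 + M}$ ($Z{\left(M,G \right)} = 9 - \frac{1}{M + 61} = 9 - \frac{1}{61 + M}$)
$\frac{4498 + 2762}{1822 + Z{\left(-69,26 \right)}} = \frac{4498 + 2762}{1822 + \frac{548 + 9 \left(-69\right)}{61 - 69}} = \frac{7260}{1822 + \frac{548 - 621}{-8}} = \frac{7260}{1822 - - \frac{73}{8}} = \frac{7260}{1822 + \frac{73}{8}} = \frac{7260}{\frac{14649}{8}} = 7260 \cdot \frac{8}{14649} = \frac{19360}{4883}$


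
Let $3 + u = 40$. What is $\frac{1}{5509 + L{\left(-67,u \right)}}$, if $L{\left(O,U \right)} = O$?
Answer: $\frac{1}{5442} \approx 0.00018376$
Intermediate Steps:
$u = 37$ ($u = -3 + 40 = 37$)
$\frac{1}{5509 + L{\left(-67,u \right)}} = \frac{1}{5509 - 67} = \frac{1}{5442}$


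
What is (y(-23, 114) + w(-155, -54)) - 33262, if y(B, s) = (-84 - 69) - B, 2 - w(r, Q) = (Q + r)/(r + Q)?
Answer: -33391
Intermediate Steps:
w(r, Q) = 1 (w(r, Q) = 2 - (Q + r)/(r + Q) = 2 - (Q + r)/(Q + r) = 2 - 1*1 = 2 - 1 = 1)
y(B, s) = -153 - B
(y(-23, 114) + w(-155, -54)) - 33262 = ((-153 - 1*(-23)) + 1) - 33262 = ((-153 + 23) + 1) - 33262 = (-130 + 1) - 33262 = -129 - 33262 = -33391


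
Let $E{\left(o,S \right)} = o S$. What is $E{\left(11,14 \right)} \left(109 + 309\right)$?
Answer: $64372$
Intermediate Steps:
$E{\left(o,S \right)} = S o$
$E{\left(11,14 \right)} \left(109 + 309\right) = 14 \cdot 11 \left(109 + 309\right) = 154 \cdot 418 = 64372$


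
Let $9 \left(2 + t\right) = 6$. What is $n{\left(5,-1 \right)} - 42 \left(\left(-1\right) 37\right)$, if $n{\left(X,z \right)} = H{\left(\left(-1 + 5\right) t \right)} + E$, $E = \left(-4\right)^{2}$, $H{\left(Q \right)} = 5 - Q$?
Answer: $\frac{4741}{3} \approx 1580.3$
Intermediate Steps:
$t = - \frac{4}{3}$ ($t = -2 + \frac{1}{9} \cdot 6 = -2 + \frac{2}{3} = - \frac{4}{3} \approx -1.3333$)
$E = 16$
$n{\left(X,z \right)} = \frac{79}{3}$ ($n{\left(X,z \right)} = \left(5 - \left(-1 + 5\right) \left(- \frac{4}{3}\right)\right) + 16 = \left(5 - 4 \left(- \frac{4}{3}\right)\right) + 16 = \left(5 - - \frac{16}{3}\right) + 16 = \left(5 + \frac{16}{3}\right) + 16 = \frac{31}{3} + 16 = \frac{79}{3}$)
$n{\left(5,-1 \right)} - 42 \left(\left(-1\right) 37\right) = \frac{79}{3} - 42 \left(\left(-1\right) 37\right) = \frac{79}{3} - -1554 = \frac{79}{3} + 1554 = \frac{4741}{3}$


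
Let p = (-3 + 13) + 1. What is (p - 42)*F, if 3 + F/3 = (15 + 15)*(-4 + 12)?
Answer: -22041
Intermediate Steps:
F = 711 (F = -9 + 3*((15 + 15)*(-4 + 12)) = -9 + 3*(30*8) = -9 + 3*240 = -9 + 720 = 711)
p = 11 (p = 10 + 1 = 11)
(p - 42)*F = (11 - 42)*711 = -31*711 = -22041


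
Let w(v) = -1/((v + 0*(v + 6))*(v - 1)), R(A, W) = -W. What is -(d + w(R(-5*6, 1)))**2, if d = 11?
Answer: -441/4 ≈ -110.25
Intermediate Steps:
w(v) = -1/(v*(-1 + v)) (w(v) = -1/((v + 0*(6 + v))*(-1 + v)) = -1/((v + 0)*(-1 + v)) = -1/(v*(-1 + v)))
-(d + w(R(-5*6, 1)))**2 = -(11 - 1/(((-1*1))*(-1 - 1*1)))**2 = -(11 - 1/(-1*(-1 - 1)))**2 = -(11 - 1*(-1)/(-2))**2 = -(11 - 1*(-1)*(-1/2))**2 = -(11 - 1/2)**2 = -(21/2)**2 = -1*441/4 = -441/4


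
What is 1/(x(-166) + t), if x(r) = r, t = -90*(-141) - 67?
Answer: 1/12457 ≈ 8.0276e-5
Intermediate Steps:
t = 12623 (t = 12690 - 67 = 12623)
1/(x(-166) + t) = 1/(-166 + 12623) = 1/12457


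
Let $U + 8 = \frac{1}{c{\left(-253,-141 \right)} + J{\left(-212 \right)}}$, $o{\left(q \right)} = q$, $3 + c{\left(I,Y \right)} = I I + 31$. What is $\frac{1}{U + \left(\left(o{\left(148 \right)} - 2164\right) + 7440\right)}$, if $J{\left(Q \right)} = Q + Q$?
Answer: $\frac{63613}{344528009} \approx 0.00018464$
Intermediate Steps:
$c{\left(I,Y \right)} = 28 + I^{2}$ ($c{\left(I,Y \right)} = -3 + \left(I I + 31\right) = -3 + \left(I^{2} + 31\right) = -3 + \left(31 + I^{2}\right) = 28 + I^{2}$)
$J{\left(Q \right)} = 2 Q$
$U = - \frac{508903}{63613}$ ($U = -8 + \frac{1}{\left(28 + \left(-253\right)^{2}\right) + 2 \left(-212\right)} = -8 + \frac{1}{\left(28 + 64009\right) - 424} = -8 + \frac{1}{64037 - 424} = -8 + \frac{1}{63613} = - \frac{508903}{63613} \approx -8.0$)
$\frac{1}{U + \left(\left(o{\left(148 \right)} - 2164\right) + 7440\right)} = \frac{1}{- \frac{508903}{63613} + \left(\left(148 - 2164\right) + 7440\right)} = \frac{1}{- \frac{508903}{63613} + \left(-2016 + 7440\right)} = \frac{1}{- \frac{508903}{63613} + 5424} = \frac{1}{\frac{344528009}{63613}} = \frac{63613}{344528009}$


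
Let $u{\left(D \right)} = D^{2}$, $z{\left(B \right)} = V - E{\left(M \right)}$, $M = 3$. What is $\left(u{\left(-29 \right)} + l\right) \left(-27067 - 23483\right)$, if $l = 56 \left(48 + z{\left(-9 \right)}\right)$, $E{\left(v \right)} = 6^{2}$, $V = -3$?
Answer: $-67989750$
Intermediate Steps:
$E{\left(v \right)} = 36$
$z{\left(B \right)} = -39$ ($z{\left(B \right)} = -3 - 36 = -39$)
$l = 504$ ($l = 56 \left(48 - 39\right) = 56 \cdot 9 = 504$)
$\left(u{\left(-29 \right)} + l\right) \left(-27067 - 23483\right) = \left(\left(-29\right)^{2} + 504\right) \left(-27067 - 23483\right) = \left(841 + 504\right) \left(-50550\right) = 1345 \left(-50550\right) = -67989750$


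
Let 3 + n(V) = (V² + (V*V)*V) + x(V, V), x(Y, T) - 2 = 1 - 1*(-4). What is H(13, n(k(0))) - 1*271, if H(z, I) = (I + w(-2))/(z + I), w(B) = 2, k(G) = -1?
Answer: -4601/17 ≈ -270.65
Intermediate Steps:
x(Y, T) = 7 (x(Y, T) = 2 + (1 - 1*(-4)) = 2 + (1 + 4) = 2 + 5 = 7)
n(V) = 4 + V² + V³ (n(V) = -3 + ((V² + (V*V)*V) + 7) = -3 + ((V² + V²*V) + 7) = -3 + ((V² + V³) + 7) = -3 + (7 + V² + V³) = 4 + V² + V³)
H(z, I) = (2 + I)/(I + z) (H(z, I) = (I + 2)/(z + I) = (2 + I)/(I + z))
H(13, n(k(0))) - 1*271 = (2 + (4 + (-1)² + (-1)³))/((4 + (-1)² + (-1)³) + 13) - 1*271 = (2 + (4 + 1 - 1))/((4 + 1 - 1) + 13) - 271 = (2 + 4)/(4 + 13) - 271 = 6/17 - 271 = -4601/17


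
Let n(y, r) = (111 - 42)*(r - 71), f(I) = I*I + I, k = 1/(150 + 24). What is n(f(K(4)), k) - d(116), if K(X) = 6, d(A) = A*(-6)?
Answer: -243751/58 ≈ -4202.6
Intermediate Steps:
d(A) = -6*A
k = 1/174 ≈ 0.0057471
f(I) = I + I**2 (f(I) = I**2 + I = I + I**2)
n(y, r) = -4899 + 69*r (n(y, r) = 69*(-71 + r) = -4899 + 69*r)
n(f(K(4)), k) - d(116) = (-4899 + 69*(1/174)) - (-6)*116 = (-4899 + 23/58) - 1*(-696) = -284119/58 + 696 = -243751/58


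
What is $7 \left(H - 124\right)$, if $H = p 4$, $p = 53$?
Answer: $616$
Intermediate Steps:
$H = 212$ ($H = 53 \cdot 4 = 212$)
$7 \left(H - 124\right) = 7 \left(212 - 124\right) = 7 \cdot 88 = 616$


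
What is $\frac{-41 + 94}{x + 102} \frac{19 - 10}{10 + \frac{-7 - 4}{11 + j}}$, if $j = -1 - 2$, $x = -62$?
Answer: $\frac{159}{115} \approx 1.3826$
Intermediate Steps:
$j = -3$ ($j = -1 - 2 = -3$)
$\frac{-41 + 94}{x + 102} \frac{19 - 10}{10 + \frac{-7 - 4}{11 + j}} = \frac{-41 + 94}{-62 + 102} \frac{19 - 10}{10 + \frac{-7 - 4}{11 - 3}} = \frac{53}{40} \frac{9}{10 - \frac{11}{8}} = 53 \cdot \frac{1}{40} \frac{9}{10 - \frac{11}{8}} = \frac{53 \frac{9}{10 - \frac{11}{8}}}{40} = \frac{53 \frac{9}{\frac{69}{8}}}{40} = \frac{53 \cdot 9 \cdot \frac{8}{69}}{40} = \frac{53}{40} \cdot \frac{24}{23} = \frac{159}{115}$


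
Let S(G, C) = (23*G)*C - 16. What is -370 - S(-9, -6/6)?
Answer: -561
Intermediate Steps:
S(G, C) = -16 + 23*C*G (S(G, C) = 23*C*G - 16 = -16 + 23*C*G)
-370 - S(-9, -6/6) = -370 - (-16 + 23*(-6/6)*(-9)) = -370 - (-16 + 23*(-6*⅙)*(-9)) = -370 - (-16 + 23*(-1)*(-9)) = -370 - (-16 + 207) = -370 - 1*191 = -370 - 191 = -561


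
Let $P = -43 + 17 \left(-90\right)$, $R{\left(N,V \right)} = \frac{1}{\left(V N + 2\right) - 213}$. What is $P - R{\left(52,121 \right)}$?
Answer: $- \frac{9565414}{6081} \approx -1573.0$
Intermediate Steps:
$R{\left(N,V \right)} = \frac{1}{-211 + N V}$ ($R{\left(N,V \right)} = \frac{1}{\left(N V + 2\right) - 213} = \frac{1}{\left(2 + N V\right) - 213} = \frac{1}{-211 + N V}$)
$P = -1573$ ($P = -43 - 1530 = -1573$)
$P - R{\left(52,121 \right)} = -1573 - \frac{1}{-211 + 52 \cdot 121} = -1573 - \frac{1}{-211 + 6292} = -1573 - \frac{1}{6081} = - \frac{9565414}{6081}$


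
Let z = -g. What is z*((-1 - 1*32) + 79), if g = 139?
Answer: -6394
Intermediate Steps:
z = -139 (z = -1*139 = -139)
z*((-1 - 1*32) + 79) = -139*((-1 - 1*32) + 79) = -139*((-1 - 32) + 79) = -139*(-33 + 79) = -139*46 = -6394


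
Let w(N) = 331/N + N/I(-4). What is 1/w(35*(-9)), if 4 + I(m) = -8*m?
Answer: -1260/15499 ≈ -0.081296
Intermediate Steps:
I(m) = -4 - 8*m
w(N) = 331/N + N/28 (w(N) = 331/N + N/(-4 - 8*(-4)) = 331/N + N/(-4 + 32) = 331/N + N/28)
1/w(35*(-9)) = 1/(331/((35*(-9))) + (35*(-9))/28) = 1/(331/(-315) + (1/28)*(-315)) = 1/(331*(-1/315) - 45/4) = 1/(-331/315 - 45/4) = 1/(-15499/1260) = -1260/15499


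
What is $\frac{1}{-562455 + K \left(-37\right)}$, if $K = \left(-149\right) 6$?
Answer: $- \frac{1}{529377} \approx -1.889 \cdot 10^{-6}$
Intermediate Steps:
$K = -894$
$\frac{1}{-562455 + K \left(-37\right)} = \frac{1}{-562455 - -33078} = \frac{1}{-562455 + 33078} = \frac{1}{-529377} = - \frac{1}{529377}$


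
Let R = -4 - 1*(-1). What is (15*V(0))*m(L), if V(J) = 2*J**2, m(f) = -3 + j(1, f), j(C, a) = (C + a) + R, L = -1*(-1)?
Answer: 0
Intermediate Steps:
R = -3 (R = -4 + 1 = -3)
L = 1
j(C, a) = -3 + C + a (j(C, a) = (C + a) - 3 = -3 + C + a)
m(f) = -5 + f (m(f) = -3 + (-3 + 1 + f) = -3 + (-2 + f) = -5 + f)
(15*V(0))*m(L) = (15*(2*0**2))*(-5 + 1) = (15*(2*0))*(-4) = (15*0)*(-4) = 0*(-4) = 0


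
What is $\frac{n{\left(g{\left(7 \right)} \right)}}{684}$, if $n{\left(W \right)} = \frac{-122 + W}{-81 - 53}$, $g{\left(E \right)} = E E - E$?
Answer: $\frac{10}{11457} \approx 0.00087283$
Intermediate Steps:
$g{\left(E \right)} = E^{2} - E$
$n{\left(W \right)} = \frac{61}{67} - \frac{W}{134}$ ($n{\left(W \right)} = \frac{-122 + W}{-134} = \left(-122 + W\right) \left(- \frac{1}{134}\right) = \frac{61}{67} - \frac{W}{134}$)
$\frac{n{\left(g{\left(7 \right)} \right)}}{684} = \frac{\frac{61}{67} - \frac{7 \left(-1 + 7\right)}{134}}{684} = \left(\frac{61}{67} - \frac{7 \cdot 6}{134}\right) \frac{1}{684} = \left(\frac{61}{67} - \frac{21}{67}\right) \frac{1}{684} = \frac{40}{67} \cdot \frac{1}{684} = \frac{10}{11457}$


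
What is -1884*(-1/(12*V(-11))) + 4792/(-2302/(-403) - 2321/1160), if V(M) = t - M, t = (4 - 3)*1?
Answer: 9051452723/6939828 ≈ 1304.3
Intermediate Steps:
t = 1 (t = 1*1 = 1)
V(M) = 1 - M
-1884*(-1/(12*V(-11))) + 4792/(-2302/(-403) - 2321/1160) = -1884*(-1/(12*(1 - 1*(-11)))) + 4792/(-2302/(-403) - 2321/1160) = -1884*(-1/(12*(1 + 11))) + 4792/(-2302*(-1/403) - 2321*1/1160) = -1884/((-12*12)) + 4792/(2302/403 - 2321/1160) = -1884/(-144) + 4792/(1734957/467480) = -1884*(-1/144) + 4792*(467480/1734957) = 157/12 + 2240164160/1734957 = 9051452723/6939828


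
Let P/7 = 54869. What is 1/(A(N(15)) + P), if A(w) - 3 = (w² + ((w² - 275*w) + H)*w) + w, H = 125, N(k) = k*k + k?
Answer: -1/1544074 ≈ -6.4764e-7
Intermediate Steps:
N(k) = k + k² (N(k) = k² + k = k + k²)
P = 384083 (P = 7*54869 = 384083)
A(w) = 3 + w + w² + w*(125 + w² - 275*w) (A(w) = 3 + ((w² + ((w² - 275*w) + 125)*w) + w) = 3 + ((w² + (125 + w² - 275*w)*w) + w) = 3 + ((w² + w*(125 + w² - 275*w)) + w) = 3 + (w + w² + w*(125 + w² - 275*w)) = 3 + w + w² + w*(125 + w² - 275*w))
1/(A(N(15)) + P) = 1/((3 + (15*(1 + 15))³ - 274*225*(1 + 15)² + 126*(15*(1 + 15))) + 384083) = 1/((3 + (15*16)³ - 274*(15*16)² + 126*(15*16)) + 384083) = 1/((3 + 240³ - 274*240² + 126*240) + 384083) = 1/((3 + 13824000 - 274*57600 + 30240) + 384083) = 1/((3 + 13824000 - 15782400 + 30240) + 384083) = 1/(-1928157 + 384083) = 1/(-1544074) = -1/1544074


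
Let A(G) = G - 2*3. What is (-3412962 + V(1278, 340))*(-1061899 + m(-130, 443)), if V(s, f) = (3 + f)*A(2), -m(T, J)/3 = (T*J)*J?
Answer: -257697579074474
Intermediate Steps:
m(T, J) = -3*T*J² (m(T, J) = -3*T*J*J = -3*J*T*J = -3*T*J²)
A(G) = -6 + G (A(G) = G - 6 = -6 + G)
V(s, f) = -12 - 4*f (V(s, f) = (3 + f)*(-6 + 2) = (3 + f)*(-4) = -12 - 4*f)
(-3412962 + V(1278, 340))*(-1061899 + m(-130, 443)) = (-3412962 + (-12 - 4*340))*(-1061899 - 3*(-130)*443²) = (-3412962 + (-12 - 1360))*(-1061899 - 3*(-130)*196249) = (-3412962 - 1372)*(-1061899 + 76537110) = -3414334*75475211 = -257697579074474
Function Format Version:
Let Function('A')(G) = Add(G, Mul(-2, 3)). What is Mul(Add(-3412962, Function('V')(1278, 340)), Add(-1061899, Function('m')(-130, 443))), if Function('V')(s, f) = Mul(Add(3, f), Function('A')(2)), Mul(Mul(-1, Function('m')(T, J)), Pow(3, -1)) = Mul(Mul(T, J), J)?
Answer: -257697579074474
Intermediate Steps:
Function('m')(T, J) = Mul(-3, T, Pow(J, 2)) (Function('m')(T, J) = Mul(-3, Mul(Mul(T, J), J)) = Mul(-3, Mul(Mul(J, T), J)) = Mul(-3, Mul(T, Pow(J, 2))) = Mul(-3, T, Pow(J, 2)))
Function('A')(G) = Add(-6, G) (Function('A')(G) = Add(G, -6) = Add(-6, G))
Function('V')(s, f) = Add(-12, Mul(-4, f)) (Function('V')(s, f) = Mul(Add(3, f), Add(-6, 2)) = Mul(Add(3, f), -4) = Add(-12, Mul(-4, f)))
Mul(Add(-3412962, Function('V')(1278, 340)), Add(-1061899, Function('m')(-130, 443))) = Mul(Add(-3412962, Add(-12, Mul(-4, 340))), Add(-1061899, Mul(-3, -130, Pow(443, 2)))) = Mul(Add(-3412962, Add(-12, -1360)), Add(-1061899, Mul(-3, -130, 196249))) = Mul(Add(-3412962, -1372), Add(-1061899, 76537110)) = Mul(-3414334, 75475211) = -257697579074474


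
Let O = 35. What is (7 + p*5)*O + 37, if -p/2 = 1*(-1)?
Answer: 632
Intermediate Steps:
p = 2 (p = -2*(-1) = 2)
(7 + p*5)*O + 37 = (7 + 2*5)*35 + 37 = (7 + 10)*35 + 37 = 17*35 + 37 = 595 + 37 = 632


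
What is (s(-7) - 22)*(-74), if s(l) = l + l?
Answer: 2664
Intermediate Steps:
s(l) = 2*l
(s(-7) - 22)*(-74) = (2*(-7) - 22)*(-74) = (-14 - 22)*(-74) = -36*(-74) = 2664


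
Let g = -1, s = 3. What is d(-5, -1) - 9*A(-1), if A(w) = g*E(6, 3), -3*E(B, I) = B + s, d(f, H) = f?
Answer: -32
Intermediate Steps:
E(B, I) = -1 - B/3 (E(B, I) = -(B + 3)/3 = -(3 + B)/3 = -1 - B/3)
A(w) = 3 (A(w) = -(-1 - ⅓*6) = -(-1 - 2) = -1*(-3) = 3)
d(-5, -1) - 9*A(-1) = -5 - 9*3 = -5 - 27 = -32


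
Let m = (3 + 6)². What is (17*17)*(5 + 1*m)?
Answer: 24854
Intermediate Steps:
m = 81 (m = 9² = 81)
(17*17)*(5 + 1*m) = (17*17)*(5 + 1*81) = 289*(5 + 81) = 289*86 = 24854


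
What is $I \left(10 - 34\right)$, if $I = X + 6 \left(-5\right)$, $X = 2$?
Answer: $672$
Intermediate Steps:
$I = -28$ ($I = 2 + 6 \left(-5\right) = 2 - 30 = -28$)
$I \left(10 - 34\right) = - 28 \left(10 - 34\right) = \left(-28\right) \left(-24\right) = 672$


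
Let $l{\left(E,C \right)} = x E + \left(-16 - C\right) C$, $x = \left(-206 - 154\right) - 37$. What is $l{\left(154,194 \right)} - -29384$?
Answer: $-72494$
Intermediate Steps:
$x = -397$ ($x = -360 - 37 = -397$)
$l{\left(E,C \right)} = - 397 E + C \left(-16 - C\right)$ ($l{\left(E,C \right)} = - 397 E + \left(-16 - C\right) C = - 397 E + C \left(-16 - C\right)$)
$l{\left(154,194 \right)} - -29384 = \left(- 194^{2} - 61138 - 3104\right) - -29384 = \left(\left(-1\right) 37636 - 61138 - 3104\right) + 29384 = \left(-37636 - 61138 - 3104\right) + 29384 = -101878 + 29384 = -72494$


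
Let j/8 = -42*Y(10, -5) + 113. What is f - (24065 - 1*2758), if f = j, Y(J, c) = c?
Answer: -18723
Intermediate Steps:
j = 2584 (j = 8*(-42*(-5) + 113) = 8*(210 + 113) = 8*323 = 2584)
f = 2584
f - (24065 - 1*2758) = 2584 - (24065 - 1*2758) = 2584 - (24065 - 2758) = 2584 - 1*21307 = 2584 - 21307 = -18723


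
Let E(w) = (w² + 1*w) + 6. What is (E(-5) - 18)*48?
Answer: 384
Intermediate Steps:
E(w) = 6 + w + w² (E(w) = (w² + w) + 6 = (w + w²) + 6 = 6 + w + w²)
(E(-5) - 18)*48 = ((6 - 5 + (-5)²) - 18)*48 = ((6 - 5 + 25) - 18)*48 = (26 - 18)*48 = 8*48 = 384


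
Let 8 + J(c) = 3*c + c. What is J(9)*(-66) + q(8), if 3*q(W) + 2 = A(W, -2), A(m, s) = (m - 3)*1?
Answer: -1847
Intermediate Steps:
J(c) = -8 + 4*c (J(c) = -8 + (3*c + c) = -8 + 4*c)
A(m, s) = -3 + m (A(m, s) = (-3 + m)*1 = -3 + m)
q(W) = -5/3 + W/3 (q(W) = -2/3 + (-3 + W)/3 = -2/3 + (-1 + W/3) = -5/3 + W/3)
J(9)*(-66) + q(8) = (-8 + 4*9)*(-66) + (-5/3 + (1/3)*8) = (-8 + 36)*(-66) + (-5/3 + 8/3) = 28*(-66) + 1 = -1848 + 1 = -1847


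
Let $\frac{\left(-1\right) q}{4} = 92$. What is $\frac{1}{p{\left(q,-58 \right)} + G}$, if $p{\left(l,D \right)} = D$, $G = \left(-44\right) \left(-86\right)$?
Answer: $\frac{1}{3726} \approx 0.00026838$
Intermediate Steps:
$q = -368$ ($q = \left(-4\right) 92 = -368$)
$G = 3784$
$\frac{1}{p{\left(q,-58 \right)} + G} = \frac{1}{-58 + 3784} = \frac{1}{3726}$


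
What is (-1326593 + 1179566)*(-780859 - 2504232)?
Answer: 482997074457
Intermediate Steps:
(-1326593 + 1179566)*(-780859 - 2504232) = -147027*(-3285091) = 482997074457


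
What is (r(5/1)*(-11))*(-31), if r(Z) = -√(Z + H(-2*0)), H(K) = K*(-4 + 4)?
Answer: -341*√5 ≈ -762.50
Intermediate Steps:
H(K) = 0 (H(K) = K*0 = 0)
r(Z) = -√Z (r(Z) = -√(Z + 0) = -√Z)
(r(5/1)*(-11))*(-31) = (-√(5/1)*(-11))*(-31) = (-√(5*1)*(-11))*(-31) = (-√5*(-11))*(-31) = (11*√5)*(-31) = -341*√5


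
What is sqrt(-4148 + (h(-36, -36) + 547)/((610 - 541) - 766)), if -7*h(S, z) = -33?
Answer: 3*I*sqrt(10973388174)/4879 ≈ 64.411*I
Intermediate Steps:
h(S, z) = 33/7 (h(S, z) = -1/7*(-33) = 33/7)
sqrt(-4148 + (h(-36, -36) + 547)/((610 - 541) - 766)) = sqrt(-4148 + (33/7 + 547)/((610 - 541) - 766)) = sqrt(-4148 + 3862/(7*(69 - 766))) = sqrt(-4148 + (3862/7)/(-697)) = sqrt(-4148 + (3862/7)*(-1/697)) = sqrt(-4148 - 3862/4879) = sqrt(-20241954/4879) = 3*I*sqrt(10973388174)/4879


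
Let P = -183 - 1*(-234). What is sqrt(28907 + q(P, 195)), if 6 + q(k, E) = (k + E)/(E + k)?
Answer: sqrt(28902) ≈ 170.01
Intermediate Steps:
P = 51 (P = -183 + 234 = 51)
q(k, E) = -5 (q(k, E) = -6 + (k + E)/(E + k) = -6 + (E + k)/(E + k) = -6 + 1 = -5)
sqrt(28907 + q(P, 195)) = sqrt(28907 - 5) = sqrt(28902)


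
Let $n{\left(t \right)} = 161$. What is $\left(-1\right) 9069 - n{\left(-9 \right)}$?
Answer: $-9230$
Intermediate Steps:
$\left(-1\right) 9069 - n{\left(-9 \right)} = \left(-1\right) 9069 - 161 = -9069 - 161 = -9230$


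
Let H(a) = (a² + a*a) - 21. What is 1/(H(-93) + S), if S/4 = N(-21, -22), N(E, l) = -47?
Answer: 1/17089 ≈ 5.8517e-5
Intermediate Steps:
S = -188 (S = 4*(-47) = -188)
H(a) = -21 + 2*a² (H(a) = (a² + a²) - 21 = 2*a² - 21 = -21 + 2*a²)
1/(H(-93) + S) = 1/((-21 + 2*(-93)²) - 188) = 1/((-21 + 2*8649) - 188) = 1/((-21 + 17298) - 188) = 1/(17277 - 188) = 1/17089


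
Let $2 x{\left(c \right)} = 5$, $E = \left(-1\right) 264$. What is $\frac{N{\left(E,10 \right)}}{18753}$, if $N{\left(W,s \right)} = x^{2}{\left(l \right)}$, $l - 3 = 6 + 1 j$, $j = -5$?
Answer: $\frac{25}{75012} \approx 0.00033328$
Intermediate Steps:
$l = 4$ ($l = 3 + \left(6 + 1 \left(-5\right)\right) = 3 + \left(6 - 5\right) = 3 + 1 = 4$)
$E = -264$
$x{\left(c \right)} = \frac{5}{2}$ ($x{\left(c \right)} = \frac{1}{2} \cdot 5 = \frac{5}{2}$)
$N{\left(W,s \right)} = \frac{25}{4}$ ($N{\left(W,s \right)} = \left(\frac{5}{2}\right)^{2} = \frac{25}{4}$)
$\frac{N{\left(E,10 \right)}}{18753} = \frac{25}{4 \cdot 18753} = \frac{25}{4} \cdot \frac{1}{18753} = \frac{25}{75012}$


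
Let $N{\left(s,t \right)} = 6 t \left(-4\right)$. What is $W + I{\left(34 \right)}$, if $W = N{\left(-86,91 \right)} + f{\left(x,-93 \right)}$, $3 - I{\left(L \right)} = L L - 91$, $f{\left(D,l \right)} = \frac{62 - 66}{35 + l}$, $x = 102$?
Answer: $- \frac{94132}{29} \approx -3245.9$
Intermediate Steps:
$N{\left(s,t \right)} = - 24 t$
$f{\left(D,l \right)} = - \frac{4}{35 + l}$
$I{\left(L \right)} = 94 - L^{2}$ ($I{\left(L \right)} = 3 - \left(L L - 91\right) = 3 - \left(L^{2} - 91\right) = 3 - \left(-91 + L^{2}\right) = 94 - L^{2}$)
$W = - \frac{63334}{29}$ ($W = \left(-24\right) 91 - \frac{4}{35 - 93} = -2184 - \frac{4}{-58} = -2184 - - \frac{2}{29} = -2184 + \frac{2}{29} = - \frac{63334}{29} \approx -2183.9$)
$W + I{\left(34 \right)} = - \frac{63334}{29} + \left(94 - 34^{2}\right) = - \frac{63334}{29} + \left(94 - 1156\right) = - \frac{63334}{29} - 1062 = - \frac{94132}{29}$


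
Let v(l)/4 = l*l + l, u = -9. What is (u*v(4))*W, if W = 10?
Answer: -7200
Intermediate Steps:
v(l) = 4*l + 4*l² (v(l) = 4*(l*l + l) = 4*(l² + l) = 4*(l + l²) = 4*l + 4*l²)
(u*v(4))*W = -36*4*(1 + 4)*10 = -36*4*5*10 = -9*80*10 = -720*10 = -7200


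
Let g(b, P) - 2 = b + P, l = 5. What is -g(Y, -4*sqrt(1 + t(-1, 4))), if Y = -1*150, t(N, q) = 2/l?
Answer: 148 + 4*sqrt(35)/5 ≈ 152.73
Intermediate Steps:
t(N, q) = 2/5
Y = -150
g(b, P) = 2 + P + b (g(b, P) = 2 + (b + P) = 2 + (P + b) = 2 + P + b)
-g(Y, -4*sqrt(1 + t(-1, 4))) = -(2 - 4*sqrt(1 + 2/5) - 150) = -(2 - 4*sqrt(35)/5 - 150) = -(-148 - 4*sqrt(35)/5) = 148 + 4*sqrt(35)/5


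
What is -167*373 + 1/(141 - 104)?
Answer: -2304766/37 ≈ -62291.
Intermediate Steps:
-167*373 + 1/(141 - 104) = -62291 + 1/37 = -2304766/37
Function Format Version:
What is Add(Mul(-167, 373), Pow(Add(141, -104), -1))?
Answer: Rational(-2304766, 37) ≈ -62291.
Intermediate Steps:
Add(Mul(-167, 373), Pow(Add(141, -104), -1)) = Add(-62291, Pow(37, -1)) = Add(-62291, Rational(1, 37)) = Rational(-2304766, 37)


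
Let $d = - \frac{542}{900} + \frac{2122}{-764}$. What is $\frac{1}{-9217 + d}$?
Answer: $- \frac{42975}{396245818} \approx -0.00010846$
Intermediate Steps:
$d = - \frac{145243}{42975}$ ($d = \left(-542\right) \frac{1}{900} + 2122 \left(- \frac{1}{764}\right) = - \frac{271}{450} - \frac{1061}{382} = - \frac{145243}{42975} \approx -3.3797$)
$\frac{1}{-9217 + d} = \frac{1}{-9217 - \frac{145243}{42975}} = \frac{1}{- \frac{396245818}{42975}} = - \frac{42975}{396245818}$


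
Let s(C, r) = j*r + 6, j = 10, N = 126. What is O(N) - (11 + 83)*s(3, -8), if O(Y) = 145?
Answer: 7101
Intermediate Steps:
s(C, r) = 6 + 10*r (s(C, r) = 10*r + 6 = 6 + 10*r)
O(N) - (11 + 83)*s(3, -8) = 145 - (11 + 83)*(6 + 10*(-8)) = 145 - 94*(6 - 80) = 145 - 94*(-74) = 145 - 1*(-6956) = 145 + 6956 = 7101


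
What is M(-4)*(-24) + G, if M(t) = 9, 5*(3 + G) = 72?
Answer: -1023/5 ≈ -204.60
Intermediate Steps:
G = 57/5 (G = -3 + (1/5)*72 = -3 + 72/5 = 57/5 ≈ 11.400)
M(-4)*(-24) + G = 9*(-24) + 57/5 = -216 + 57/5 = -1023/5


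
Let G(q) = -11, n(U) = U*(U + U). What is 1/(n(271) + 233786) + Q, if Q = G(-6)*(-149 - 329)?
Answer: 2001552345/380668 ≈ 5258.0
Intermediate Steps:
n(U) = 2*U**2 (n(U) = U*(2*U) = 2*U**2)
Q = 5258 (Q = -11*(-149 - 329) = -11*(-478) = 5258)
1/(n(271) + 233786) + Q = 1/(2*271**2 + 233786) + 5258 = 1/(2*73441 + 233786) + 5258 = 1/(146882 + 233786) + 5258 = 1/380668 + 5258 = 2001552345/380668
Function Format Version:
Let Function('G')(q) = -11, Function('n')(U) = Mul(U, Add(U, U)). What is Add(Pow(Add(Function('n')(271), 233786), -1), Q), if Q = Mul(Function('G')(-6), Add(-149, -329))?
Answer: Rational(2001552345, 380668) ≈ 5258.0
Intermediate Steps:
Function('n')(U) = Mul(2, Pow(U, 2)) (Function('n')(U) = Mul(U, Mul(2, U)) = Mul(2, Pow(U, 2)))
Q = 5258 (Q = Mul(-11, Add(-149, -329)) = Mul(-11, -478) = 5258)
Add(Pow(Add(Function('n')(271), 233786), -1), Q) = Add(Pow(Add(Mul(2, Pow(271, 2)), 233786), -1), 5258) = Add(Pow(Add(Mul(2, 73441), 233786), -1), 5258) = Add(Pow(Add(146882, 233786), -1), 5258) = Add(Pow(380668, -1), 5258) = Add(Rational(1, 380668), 5258) = Rational(2001552345, 380668)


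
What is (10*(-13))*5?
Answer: -650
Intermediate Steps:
(10*(-13))*5 = -130*5 = -650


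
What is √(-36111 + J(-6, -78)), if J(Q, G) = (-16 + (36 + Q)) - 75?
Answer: 2*I*√9043 ≈ 190.19*I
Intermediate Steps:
J(Q, G) = -55 + Q (J(Q, G) = (20 + Q) - 75 = -55 + Q)
√(-36111 + J(-6, -78)) = √(-36111 + (-55 - 6)) = √(-36111 - 61) = √(-36172) = 2*I*√9043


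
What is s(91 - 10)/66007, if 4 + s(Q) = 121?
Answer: 117/66007 ≈ 0.0017725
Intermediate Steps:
s(Q) = 117 (s(Q) = -4 + 121 = 117)
s(91 - 10)/66007 = 117/66007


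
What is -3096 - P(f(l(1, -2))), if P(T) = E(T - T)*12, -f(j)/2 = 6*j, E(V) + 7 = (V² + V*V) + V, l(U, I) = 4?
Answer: -3012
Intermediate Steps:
E(V) = -7 + V + 2*V² (E(V) = -7 + ((V² + V*V) + V) = -7 + ((V² + V²) + V) = -7 + (2*V² + V) = -7 + (V + 2*V²) = -7 + V + 2*V²)
f(j) = -12*j
P(T) = -84 (P(T) = (-7 + (T - T) + 2*(T - T)²)*12 = (-7 + 0 + 2*0²)*12 = (-7 + 0 + 2*0)*12 = (-7 + 0 + 0)*12 = -7*12 = -84)
-3096 - P(f(l(1, -2))) = -3096 - 1*(-84) = -3096 + 84 = -3012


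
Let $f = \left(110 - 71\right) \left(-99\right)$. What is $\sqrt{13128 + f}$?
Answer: $\sqrt{9267} \approx 96.265$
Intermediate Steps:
$f = -3861$ ($f = 39 \left(-99\right) = -3861$)
$\sqrt{13128 + f} = \sqrt{13128 - 3861} = \sqrt{9267}$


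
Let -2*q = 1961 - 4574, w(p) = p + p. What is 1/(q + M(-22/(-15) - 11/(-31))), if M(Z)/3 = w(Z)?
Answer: 310/408403 ≈ 0.00075905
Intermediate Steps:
w(p) = 2*p
M(Z) = 6*Z (M(Z) = 3*(2*Z) = 6*Z)
q = 2613/2 (q = -(1961 - 4574)/2 = -½*(-2613) = 2613/2 ≈ 1306.5)
1/(q + M(-22/(-15) - 11/(-31))) = 1/(2613/2 + 6*(-22/(-15) - 11/(-31))) = 1/(2613/2 + 6*(-22*(-1/15) - 11*(-1/31))) = 1/(2613/2 + 6*(22/15 + 11/31)) = 1/(2613/2 + 6*(847/465)) = 1/(2613/2 + 1694/155) = 1/(408403/310) = 310/408403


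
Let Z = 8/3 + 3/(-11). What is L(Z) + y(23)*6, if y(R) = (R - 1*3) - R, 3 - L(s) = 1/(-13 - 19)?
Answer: -479/32 ≈ -14.969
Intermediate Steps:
Z = 79/33 (Z = 8*(⅓) + 3*(-1/11) = 8/3 - 3/11 = 79/33 ≈ 2.3939)
L(s) = 97/32 (L(s) = 3 - 1/(-13 - 19) = 3 - 1/(-32) = 3 - 1*(-1/32) = 3 + 1/32 = 97/32)
y(R) = -3 (y(R) = (R - 3) - R = (-3 + R) - R = -3)
L(Z) + y(23)*6 = 97/32 - 3*6 = 97/32 - 18 = -479/32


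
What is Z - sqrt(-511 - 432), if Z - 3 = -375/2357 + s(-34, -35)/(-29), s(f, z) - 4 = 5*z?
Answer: 597231/68353 - I*sqrt(943) ≈ 8.7375 - 30.708*I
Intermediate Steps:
s(f, z) = 4 + 5*z
Z = 597231/68353 (Z = 3 + (-375/2357 + (4 + 5*(-35))/(-29)) = 3 + (-375*1/2357 + (4 - 175)*(-1/29)) = 3 + (-375/2357 - 171*(-1/29)) = 3 + (-375/2357 + 171/29) = 3 + 392172/68353 = 597231/68353 ≈ 8.7375)
Z - sqrt(-511 - 432) = 597231/68353 - sqrt(-511 - 432) = 597231/68353 - sqrt(-943) = 597231/68353 - I*sqrt(943)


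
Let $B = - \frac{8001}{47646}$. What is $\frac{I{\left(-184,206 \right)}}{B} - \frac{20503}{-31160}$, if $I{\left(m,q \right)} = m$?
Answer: $\frac{30371058527}{27701240} \approx 1096.4$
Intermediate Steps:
$B = - \frac{889}{5294}$ ($B = \left(-8001\right) \frac{1}{47646} = - \frac{889}{5294} \approx -0.16793$)
$\frac{I{\left(-184,206 \right)}}{B} - \frac{20503}{-31160} = - \frac{184}{- \frac{889}{5294}} - \frac{20503}{-31160} = \left(-184\right) \left(- \frac{5294}{889}\right) - - \frac{20503}{31160} = \frac{974096}{889} + \frac{20503}{31160} = \frac{30371058527}{27701240}$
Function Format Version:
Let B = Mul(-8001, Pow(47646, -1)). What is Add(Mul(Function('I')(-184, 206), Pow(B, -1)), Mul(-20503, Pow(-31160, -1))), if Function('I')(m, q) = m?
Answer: Rational(30371058527, 27701240) ≈ 1096.4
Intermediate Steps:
B = Rational(-889, 5294) (B = Mul(-8001, Rational(1, 47646)) = Rational(-889, 5294) ≈ -0.16793)
Add(Mul(Function('I')(-184, 206), Pow(B, -1)), Mul(-20503, Pow(-31160, -1))) = Add(Mul(-184, Pow(Rational(-889, 5294), -1)), Mul(-20503, Pow(-31160, -1))) = Add(Mul(-184, Rational(-5294, 889)), Mul(-20503, Rational(-1, 31160))) = Add(Rational(974096, 889), Rational(20503, 31160)) = Rational(30371058527, 27701240)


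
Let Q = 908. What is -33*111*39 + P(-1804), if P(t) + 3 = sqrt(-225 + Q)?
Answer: -142860 + sqrt(683) ≈ -1.4283e+5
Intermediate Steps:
P(t) = -3 + sqrt(683) (P(t) = -3 + sqrt(-225 + 908) = -3 + sqrt(683))
-33*111*39 + P(-1804) = -33*111*39 + (-3 + sqrt(683)) = -3663*39 + (-3 + sqrt(683)) = -142857 + (-3 + sqrt(683)) = -142860 + sqrt(683)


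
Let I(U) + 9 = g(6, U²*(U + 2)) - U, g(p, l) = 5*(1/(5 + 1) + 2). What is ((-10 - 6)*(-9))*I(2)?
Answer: -24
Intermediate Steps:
g(p, l) = 65/6 (g(p, l) = 5*(1/6 + 2) = 5*(⅙ + 2) = 5*(13/6) = 65/6)
I(U) = 11/6 - U (I(U) = -9 + (65/6 - U) = 11/6 - U)
((-10 - 6)*(-9))*I(2) = ((-10 - 6)*(-9))*(11/6 - 1*2) = (-16*(-9))*(11/6 - 2) = 144*(-⅙) = -24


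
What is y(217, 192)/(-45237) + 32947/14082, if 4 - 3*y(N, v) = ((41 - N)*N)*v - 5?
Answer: -3658898047/70780826 ≈ -51.693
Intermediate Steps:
y(N, v) = 3 - N*v*(41 - N)/3 (y(N, v) = 4/3 - (((41 - N)*N)*v - 5)/3 = 4/3 - ((N*(41 - N))*v - 5)/3 = 4/3 - (N*v*(41 - N) - 5)/3 = 4/3 - (-5 + N*v*(41 - N))/3 = 4/3 + (5/3 - N*v*(41 - N)/3) = 3 - N*v*(41 - N)/3)
y(217, 192)/(-45237) + 32947/14082 = (3 - 41/3*217*192 + (⅓)*192*217²)/(-45237) + 32947/14082 = (3 - 569408 + (⅓)*192*47089)*(-1/45237) + 32947*(1/14082) = (3 - 569408 + 3013696)*(-1/45237) + 32947/14082 = 2444291*(-1/45237) + 32947/14082 = -2444291/45237 + 32947/14082 = -3658898047/70780826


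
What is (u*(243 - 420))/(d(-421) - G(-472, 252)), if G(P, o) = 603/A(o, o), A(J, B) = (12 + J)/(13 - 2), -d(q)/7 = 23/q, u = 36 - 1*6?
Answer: 17884080/83333 ≈ 214.61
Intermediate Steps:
u = 30 (u = 36 - 6 = 30)
d(q) = -161/q
A(J, B) = 12/11 + J/11 (A(J, B) = (12 + J)/11 = (12 + J)*(1/11) = 12/11 + J/11)
G(P, o) = 603/(12/11 + o/11)
(u*(243 - 420))/(d(-421) - G(-472, 252)) = (30*(243 - 420))/(-161/(-421) - 6633/(12 + 252)) = (30*(-177))/(-161*(-1/421) - 6633/264) = -5310/(161/421 - 6633/264) = -5310/(161/421 - 1*201/8) = -5310/(161/421 - 201/8) = -5310/(-83333/3368) = -5310*(-3368/83333) = 17884080/83333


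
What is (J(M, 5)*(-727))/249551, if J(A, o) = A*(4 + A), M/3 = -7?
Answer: -259539/249551 ≈ -1.0400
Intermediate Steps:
M = -21 (M = 3*(-7) = -21)
(J(M, 5)*(-727))/249551 = (-21*(4 - 21)*(-727))/249551 = (-21*(-17)*(-727))*(1/249551) = (357*(-727))*(1/249551) = -259539*1/249551 = -259539/249551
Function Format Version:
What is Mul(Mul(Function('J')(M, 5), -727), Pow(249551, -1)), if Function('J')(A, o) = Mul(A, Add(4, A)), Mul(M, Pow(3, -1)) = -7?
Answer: Rational(-259539, 249551) ≈ -1.0400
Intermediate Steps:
M = -21 (M = Mul(3, -7) = -21)
Mul(Mul(Function('J')(M, 5), -727), Pow(249551, -1)) = Mul(Mul(Mul(-21, Add(4, -21)), -727), Pow(249551, -1)) = Mul(Mul(Mul(-21, -17), -727), Rational(1, 249551)) = Mul(Mul(357, -727), Rational(1, 249551)) = Mul(-259539, Rational(1, 249551)) = Rational(-259539, 249551)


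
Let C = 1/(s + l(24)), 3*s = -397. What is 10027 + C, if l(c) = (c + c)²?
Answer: 65325908/6515 ≈ 10027.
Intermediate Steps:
s = -397/3 (s = (⅓)*(-397) = -397/3 ≈ -132.33)
l(c) = 4*c² (l(c) = (2*c)² = 4*c²)
C = 3/6515 (C = 1/(-397/3 + 4*24²) = 1/(-397/3 + 4*576) = 1/(-397/3 + 2304) = 1/(6515/3) = 3/6515 ≈ 0.00046048)
10027 + C = 10027 + 3/6515 = 65325908/6515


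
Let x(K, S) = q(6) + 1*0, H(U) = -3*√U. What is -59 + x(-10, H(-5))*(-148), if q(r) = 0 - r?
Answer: 829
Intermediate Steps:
q(r) = -r
x(K, S) = -6 (x(K, S) = -1*6 + 1*0 = -6 + 0 = -6)
-59 + x(-10, H(-5))*(-148) = -59 - 6*(-148) = -59 + 888 = 829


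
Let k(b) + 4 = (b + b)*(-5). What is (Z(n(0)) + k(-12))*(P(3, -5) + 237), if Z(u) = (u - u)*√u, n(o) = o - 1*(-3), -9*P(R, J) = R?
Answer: 82360/3 ≈ 27453.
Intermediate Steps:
P(R, J) = -R/9
n(o) = 3 + o (n(o) = o + 3 = 3 + o)
Z(u) = 0 (Z(u) = 0*√u = 0)
k(b) = -4 - 10*b (k(b) = -4 + (b + b)*(-5) = -4 + (2*b)*(-5) = -4 - 10*b)
(Z(n(0)) + k(-12))*(P(3, -5) + 237) = (0 + (-4 - 10*(-12)))*(-⅑*3 + 237) = (0 + (-4 + 120))*(-⅓ + 237) = (0 + 116)*(710/3) = 116*(710/3) = 82360/3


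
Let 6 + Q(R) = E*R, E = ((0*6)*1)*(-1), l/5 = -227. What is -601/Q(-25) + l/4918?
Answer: 737227/7377 ≈ 99.936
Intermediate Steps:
l = -1135 (l = 5*(-227) = -1135)
E = 0 (E = (0*1)*(-1) = 0*(-1) = 0)
Q(R) = -6 (Q(R) = -6 + 0*R = -6 + 0 = -6)
-601/Q(-25) + l/4918 = -601/(-6) - 1135/4918 = -601*(-1/6) - 1135*1/4918 = 601/6 - 1135/4918 = 737227/7377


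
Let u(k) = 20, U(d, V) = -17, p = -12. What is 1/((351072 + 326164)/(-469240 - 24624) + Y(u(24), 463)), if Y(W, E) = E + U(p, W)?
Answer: 17638/7842361 ≈ 0.0022491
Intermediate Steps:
Y(W, E) = -17 + E (Y(W, E) = E - 17 = -17 + E)
1/((351072 + 326164)/(-469240 - 24624) + Y(u(24), 463)) = 1/((351072 + 326164)/(-469240 - 24624) + (-17 + 463)) = 1/(677236/(-493864) + 446) = 1/(677236*(-1/493864) + 446) = 1/(-24187/17638 + 446) = 1/(7842361/17638) = 17638/7842361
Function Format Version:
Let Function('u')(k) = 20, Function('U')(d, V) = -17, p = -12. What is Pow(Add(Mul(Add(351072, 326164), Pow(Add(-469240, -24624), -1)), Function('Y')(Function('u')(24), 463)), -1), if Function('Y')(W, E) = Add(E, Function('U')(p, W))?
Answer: Rational(17638, 7842361) ≈ 0.0022491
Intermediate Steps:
Function('Y')(W, E) = Add(-17, E) (Function('Y')(W, E) = Add(E, -17) = Add(-17, E))
Pow(Add(Mul(Add(351072, 326164), Pow(Add(-469240, -24624), -1)), Function('Y')(Function('u')(24), 463)), -1) = Pow(Add(Mul(Add(351072, 326164), Pow(Add(-469240, -24624), -1)), Add(-17, 463)), -1) = Pow(Add(Mul(677236, Pow(-493864, -1)), 446), -1) = Pow(Add(Mul(677236, Rational(-1, 493864)), 446), -1) = Pow(Add(Rational(-24187, 17638), 446), -1) = Pow(Rational(7842361, 17638), -1) = Rational(17638, 7842361)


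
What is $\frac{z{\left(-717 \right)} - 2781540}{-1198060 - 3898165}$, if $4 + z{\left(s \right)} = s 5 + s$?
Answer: $\frac{2785846}{5096225} \approx 0.54665$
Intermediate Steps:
$z{\left(s \right)} = -4 + 6 s$ ($z{\left(s \right)} = -4 + \left(s 5 + s\right) = -4 + \left(5 s + s\right) = -4 + 6 s$)
$\frac{z{\left(-717 \right)} - 2781540}{-1198060 - 3898165} = \frac{\left(-4 + 6 \left(-717\right)\right) - 2781540}{-1198060 - 3898165} = \frac{\left(-4 - 4302\right) - 2781540}{-5096225} = \left(-4306 - 2781540\right) \left(- \frac{1}{5096225}\right) = \left(-2785846\right) \left(- \frac{1}{5096225}\right) = \frac{2785846}{5096225}$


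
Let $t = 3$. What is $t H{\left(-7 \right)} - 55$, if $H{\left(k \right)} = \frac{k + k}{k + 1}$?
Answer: $-48$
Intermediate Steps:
$H{\left(k \right)} = \frac{2 k}{1 + k}$
$t H{\left(-7 \right)} - 55 = 3 \cdot 2 \left(-7\right) \frac{1}{1 - 7} - 55 = 3 \cdot 2 \left(-7\right) \frac{1}{-6} - 55 = 3 \cdot 2 \left(-7\right) \left(- \frac{1}{6}\right) - 55 = 3 \cdot \frac{7}{3} - 55 = 7 - 55 = -48$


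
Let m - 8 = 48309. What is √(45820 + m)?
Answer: √94137 ≈ 306.82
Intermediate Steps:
m = 48317 (m = 8 + 48309 = 48317)
√(45820 + m) = √(45820 + 48317) = √94137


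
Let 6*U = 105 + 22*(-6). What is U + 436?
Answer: 863/2 ≈ 431.50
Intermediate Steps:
U = -9/2 (U = (105 + 22*(-6))/6 = (105 - 132)/6 = (⅙)*(-27) = -9/2 ≈ -4.5000)
U + 436 = -9/2 + 436 = 863/2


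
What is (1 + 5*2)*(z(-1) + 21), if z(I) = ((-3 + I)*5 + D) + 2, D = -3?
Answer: 0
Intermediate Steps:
z(I) = -16 + 5*I (z(I) = ((-3 + I)*5 - 3) + 2 = ((-15 + 5*I) - 3) + 2 = (-18 + 5*I) + 2 = -16 + 5*I)
(1 + 5*2)*(z(-1) + 21) = (1 + 5*2)*((-16 + 5*(-1)) + 21) = (1 + 10)*((-16 - 5) + 21) = 11*(-21 + 21) = 11*0 = 0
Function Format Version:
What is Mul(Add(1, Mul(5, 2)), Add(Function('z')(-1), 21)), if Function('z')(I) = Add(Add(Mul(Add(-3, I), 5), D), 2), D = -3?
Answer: 0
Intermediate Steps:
Function('z')(I) = Add(-16, Mul(5, I)) (Function('z')(I) = Add(Add(Mul(Add(-3, I), 5), -3), 2) = Add(Add(Add(-15, Mul(5, I)), -3), 2) = Add(Add(-18, Mul(5, I)), 2) = Add(-16, Mul(5, I)))
Mul(Add(1, Mul(5, 2)), Add(Function('z')(-1), 21)) = Mul(Add(1, Mul(5, 2)), Add(Add(-16, Mul(5, -1)), 21)) = Mul(Add(1, 10), Add(Add(-16, -5), 21)) = Mul(11, Add(-21, 21)) = Mul(11, 0) = 0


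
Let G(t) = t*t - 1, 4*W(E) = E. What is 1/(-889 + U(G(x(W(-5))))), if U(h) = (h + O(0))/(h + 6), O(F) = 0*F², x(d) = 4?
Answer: -7/6218 ≈ -0.0011258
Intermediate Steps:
W(E) = E/4
O(F) = 0
G(t) = -1 + t² (G(t) = t² - 1 = -1 + t²)
U(h) = h/(6 + h) (U(h) = (h + 0)/(h + 6) = h/(6 + h))
1/(-889 + U(G(x(W(-5))))) = 1/(-889 + (-1 + 4²)/(6 + (-1 + 4²))) = 1/(-889 + (-1 + 16)/(6 + (-1 + 16))) = 1/(-889 + 15/(6 + 15)) = 1/(-889 + 15/21) = 1/(-889 + 15*(1/21)) = 1/(-889 + 5/7) = 1/(-6218/7) = -7/6218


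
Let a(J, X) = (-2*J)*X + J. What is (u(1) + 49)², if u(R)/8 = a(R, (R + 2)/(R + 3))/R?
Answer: 2025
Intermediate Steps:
a(J, X) = J - 2*J*X (a(J, X) = -2*J*X + J = J - 2*J*X)
u(R) = 8 - 16*(2 + R)/(3 + R) (u(R) = 8*((R*(1 - 2*(R + 2)/(R + 3)))/R) = 8*((R*(1 - 2*(2 + R)/(3 + R)))/R) = 8*(1 - 2*(2 + R)/(3 + R)) = 8 - 16*(2 + R)/(3 + R))
(u(1) + 49)² = (8*(-1 - 1*1)/(3 + 1) + 49)² = (8*(-1 - 1)/4 + 49)² = (8*(¼)*(-2) + 49)² = (-4 + 49)² = 45² = 2025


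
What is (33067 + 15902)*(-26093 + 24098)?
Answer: -97693155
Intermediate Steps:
(33067 + 15902)*(-26093 + 24098) = 48969*(-1995) = -97693155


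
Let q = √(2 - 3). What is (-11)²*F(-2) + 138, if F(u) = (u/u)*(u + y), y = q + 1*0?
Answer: -104 + 121*I ≈ -104.0 + 121.0*I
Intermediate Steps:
q = I (q = √(-1) = I ≈ 1.0*I)
y = I (y = I + 1*0 = I + 0 = I ≈ 1.0*I)
F(u) = I + u (F(u) = (u/u)*(u + I) = 1*(I + u) = I + u)
(-11)²*F(-2) + 138 = (-11)²*(I - 2) + 138 = 121*(-2 + I) + 138 = (-242 + 121*I) + 138 = -104 + 121*I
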